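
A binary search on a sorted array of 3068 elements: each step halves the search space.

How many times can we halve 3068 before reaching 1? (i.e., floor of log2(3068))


3068 / 2 = 1534
1534 / 2 = 767
767 / 2 = 383
383 / 2 = 191
191 / 2 = 95
95 / 2 = 47
47 / 2 = 23
23 / 2 = 11
11 / 2 = 5
5 / 2 = 2
2 / 2 = 1
Reached 1 after 11 halvings

11


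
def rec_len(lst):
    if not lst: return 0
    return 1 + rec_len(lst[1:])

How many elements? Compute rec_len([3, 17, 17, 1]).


rec_len([3, 17, 17, 1]) = 1 + rec_len([17, 17, 1])
rec_len([17, 17, 1]) = 1 + rec_len([17, 1])
rec_len([17, 1]) = 1 + rec_len([1])
rec_len([1]) = 1 + rec_len([])
rec_len([]) = 0  (base case)
Unwinding: 1 + 1 + 1 + 1 + 0 = 4

4


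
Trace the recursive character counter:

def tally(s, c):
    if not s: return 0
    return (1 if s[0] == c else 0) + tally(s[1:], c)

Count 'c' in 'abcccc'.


s[0]='a' != 'c' -> 0
s[0]='b' != 'c' -> 0
s[0]='c' == 'c' -> 1
s[0]='c' == 'c' -> 1
s[0]='c' == 'c' -> 1
s[0]='c' == 'c' -> 1
Sum: 0 + 0 + 1 + 1 + 1 + 1 = 4

4


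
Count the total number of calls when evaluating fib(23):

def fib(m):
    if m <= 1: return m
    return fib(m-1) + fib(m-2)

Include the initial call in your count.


Let C(n) = total calls for fib(n)
C(0) = 1, C(1) = 1
C(2) = 1 + C(1) + C(0) = 1 + 1 + 1 = 3
C(3) = 1 + C(2) + C(1) = 1 + 3 + 1 = 5
C(4) = 1 + C(3) + C(2) = 1 + 5 + 3 = 9
C(5) = 1 + C(4) + C(3) = 1 + 9 + 5 = 15
C(6) = 1 + C(5) + C(4) = 1 + 15 + 9 = 25
C(7) = 1 + C(6) + C(5) = 1 + 25 + 15 = 41
C(8) = 1 + C(7) + C(6) = 1 + 41 + 25 = 67
C(9) = 1 + C(8) + C(7) = 1 + 67 + 41 = 109
C(10) = 1 + C(9) + C(8) = 1 + 109 + 67 = 177
C(11) = 1 + C(10) + C(9) = 1 + 177 + 109 = 287
C(12) = 1 + C(11) + C(10) = 1 + 287 + 177 = 465
C(13) = 1 + C(12) + C(11) = 1 + 465 + 287 = 753
C(14) = 1 + C(13) + C(12) = 1 + 753 + 465 = 1219
C(15) = 1 + C(14) + C(13) = 1 + 1219 + 753 = 1973
C(16) = 1 + C(15) + C(14) = 1 + 1973 + 1219 = 3193
C(17) = 1 + C(16) + C(15) = 1 + 3193 + 1973 = 5167
C(18) = 1 + C(17) + C(16) = 1 + 5167 + 3193 = 8361
C(19) = 1 + C(18) + C(17) = 1 + 8361 + 5167 = 13529
C(20) = 1 + C(19) + C(18) = 1 + 13529 + 8361 = 21891
C(21) = 1 + C(20) + C(19) = 1 + 21891 + 13529 = 35421
C(22) = 1 + C(21) + C(20) = 1 + 35421 + 21891 = 57313
C(23) = 1 + C(22) + C(21) = 1 + 57313 + 35421 = 92735

92735


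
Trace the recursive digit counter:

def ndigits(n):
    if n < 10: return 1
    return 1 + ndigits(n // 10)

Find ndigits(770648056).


ndigits(770648056) = 1 + ndigits(77064805)
ndigits(77064805) = 1 + ndigits(7706480)
ndigits(7706480) = 1 + ndigits(770648)
ndigits(770648) = 1 + ndigits(77064)
ndigits(77064) = 1 + ndigits(7706)
ndigits(7706) = 1 + ndigits(770)
ndigits(770) = 1 + ndigits(77)
ndigits(77) = 1 + ndigits(7)
ndigits(7) = 1  (base case: 7 < 10)
Unwinding: 1 + 1 + 1 + 1 + 1 + 1 + 1 + 1 + 1 = 9

9


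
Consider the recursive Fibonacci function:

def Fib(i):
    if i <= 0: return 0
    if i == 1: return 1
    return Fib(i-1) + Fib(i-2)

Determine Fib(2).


Computing Fib(2) bottom-up:
Fib(0) = 0
Fib(1) = 1
Fib(2) = Fib(1) + Fib(0) = 1 + 0 = 1

1


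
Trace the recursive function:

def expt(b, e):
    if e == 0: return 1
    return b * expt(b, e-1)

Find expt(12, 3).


expt(12, 3)
= 12 * expt(12, 2)
= 12 * 12 * expt(12, 1)
= 12 * 12 * 12 * expt(12, 0)
= 12 * 12 * 12 * 1
= 1728

1728


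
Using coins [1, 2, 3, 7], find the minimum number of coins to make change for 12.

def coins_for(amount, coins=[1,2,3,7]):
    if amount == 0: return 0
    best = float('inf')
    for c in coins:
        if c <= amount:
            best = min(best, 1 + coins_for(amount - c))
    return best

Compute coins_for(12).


Building up with DP:
coins_for(0) = 0
coins_for(1) = min(1+coins_for(0)=1+0=1) = 1
coins_for(2) = min(1+coins_for(1)=1+1=2, 1+coins_for(0)=1+0=1) = 1
coins_for(3) = min(1+coins_for(2)=1+1=2, 1+coins_for(1)=1+1=2, 1+coins_for(0)=1+0=1) = 1
coins_for(4) = min(1+coins_for(3)=1+1=2, 1+coins_for(2)=1+1=2, 1+coins_for(1)=1+1=2) = 2
coins_for(5) = min(1+coins_for(4)=1+2=3, 1+coins_for(3)=1+1=2, 1+coins_for(2)=1+1=2) = 2
coins_for(6) = min(1+coins_for(5)=1+2=3, 1+coins_for(4)=1+2=3, 1+coins_for(3)=1+1=2) = 2
coins_for(7) = min(1+coins_for(6)=1+2=3, 1+coins_for(5)=1+2=3, 1+coins_for(4)=1+2=3, 1+coins_for(0)=1+0=1) = 1
coins_for(8) = min(1+coins_for(7)=1+1=2, 1+coins_for(6)=1+2=3, 1+coins_for(5)=1+2=3, 1+coins_for(1)=1+1=2) = 2
coins_for(9) = min(1+coins_for(8)=1+2=3, 1+coins_for(7)=1+1=2, 1+coins_for(6)=1+2=3, 1+coins_for(2)=1+1=2) = 2
coins_for(10) = min(1+coins_for(9)=1+2=3, 1+coins_for(8)=1+2=3, 1+coins_for(7)=1+1=2, 1+coins_for(3)=1+1=2) = 2
coins_for(11) = min(1+coins_for(10)=1+2=3, 1+coins_for(9)=1+2=3, 1+coins_for(8)=1+2=3, 1+coins_for(4)=1+2=3) = 3
coins_for(12) = min(1+coins_for(11)=1+3=4, 1+coins_for(10)=1+2=3, 1+coins_for(9)=1+2=3, 1+coins_for(5)=1+2=3) = 3

3


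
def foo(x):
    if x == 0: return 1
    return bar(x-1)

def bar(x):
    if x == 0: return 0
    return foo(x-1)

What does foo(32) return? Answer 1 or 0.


foo(32) = bar(31)
bar(31) = foo(30)
foo(30) = bar(29)
bar(29) = foo(28)
foo(28) = bar(27)
bar(27) = foo(26)
foo(26) = bar(25)
bar(25) = foo(24)
foo(24) = bar(23)
bar(23) = foo(22)
foo(22) = bar(21)
bar(21) = foo(20)
foo(20) = bar(19)
bar(19) = foo(18)
foo(18) = bar(17)
bar(17) = foo(16)
foo(16) = bar(15)
bar(15) = foo(14)
foo(14) = bar(13)
bar(13) = foo(12)
foo(12) = bar(11)
bar(11) = foo(10)
foo(10) = bar(9)
bar(9) = foo(8)
foo(8) = bar(7)
bar(7) = foo(6)
foo(6) = bar(5)
bar(5) = foo(4)
foo(4) = bar(3)
bar(3) = foo(2)
foo(2) = bar(1)
bar(1) = foo(0)
foo(0) = 1  (base case)
Result: 1

1


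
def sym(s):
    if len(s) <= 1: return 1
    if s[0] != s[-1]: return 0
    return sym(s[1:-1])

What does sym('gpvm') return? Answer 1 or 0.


sym('gpvm'): s[0]='g' != s[-1]='m' -> return 0
Result: 0 (not a palindrome)

0


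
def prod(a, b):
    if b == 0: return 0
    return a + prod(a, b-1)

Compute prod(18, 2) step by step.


prod(18, 2) = 18 + prod(18, 1)
prod(18, 1) = 18 + prod(18, 0)
prod(18, 0) = 0  (base case)
Total: 18 + 18 + 0 = 36

36


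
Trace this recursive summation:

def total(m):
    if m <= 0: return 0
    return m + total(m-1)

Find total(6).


total(6)
= 6 + 5 + 4 + 3 + 2 + 1 + total(0)
= 6 + 5 + 4 + 3 + 2 + 1 + 0
= 21

21


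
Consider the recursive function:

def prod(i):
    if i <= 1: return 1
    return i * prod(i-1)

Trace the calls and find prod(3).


prod(3)
= 3 * prod(2)
= 3 * 2 * prod(1)
= 3 * 2 * 1
= 6

6


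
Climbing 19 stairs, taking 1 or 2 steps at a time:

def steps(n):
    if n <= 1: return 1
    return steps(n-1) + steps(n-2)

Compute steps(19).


Building up from base cases:
steps(0) = 1
steps(1) = 1
steps(2) = steps(1) + steps(0) = 1 + 1 = 2
steps(3) = steps(2) + steps(1) = 2 + 1 = 3
steps(4) = steps(3) + steps(2) = 3 + 2 = 5
steps(5) = steps(4) + steps(3) = 5 + 3 = 8
steps(6) = steps(5) + steps(4) = 8 + 5 = 13
steps(7) = steps(6) + steps(5) = 13 + 8 = 21
steps(8) = steps(7) + steps(6) = 21 + 13 = 34
steps(9) = steps(8) + steps(7) = 34 + 21 = 55
steps(10) = steps(9) + steps(8) = 55 + 34 = 89
steps(11) = steps(10) + steps(9) = 89 + 55 = 144
steps(12) = steps(11) + steps(10) = 144 + 89 = 233
steps(13) = steps(12) + steps(11) = 233 + 144 = 377
steps(14) = steps(13) + steps(12) = 377 + 233 = 610
steps(15) = steps(14) + steps(13) = 610 + 377 = 987
steps(16) = steps(15) + steps(14) = 987 + 610 = 1597
steps(17) = steps(16) + steps(15) = 1597 + 987 = 2584
steps(18) = steps(17) + steps(16) = 2584 + 1597 = 4181
steps(19) = steps(18) + steps(17) = 4181 + 2584 = 6765

6765


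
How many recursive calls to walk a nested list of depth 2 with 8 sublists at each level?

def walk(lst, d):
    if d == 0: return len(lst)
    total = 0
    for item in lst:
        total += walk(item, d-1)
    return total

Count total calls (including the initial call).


At depth 0 (root): 1 call
At depth 1: each of 1 parents calls walk on 8 children = 8 calls
At depth 2: each of 8 parents calls walk on 8 children = 64 calls
Total: 1 + 8 + 64 = 73

73


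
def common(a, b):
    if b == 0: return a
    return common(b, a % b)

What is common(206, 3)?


common(206, 3) = common(3, 2)
common(3, 2) = common(2, 1)
common(2, 1) = common(1, 0)
common(1, 0) = 1  (base case)

1


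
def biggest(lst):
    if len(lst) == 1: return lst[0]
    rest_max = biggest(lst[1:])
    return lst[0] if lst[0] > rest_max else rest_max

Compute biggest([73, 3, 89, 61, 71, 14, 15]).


biggest([73, 3, 89, 61, 71, 14, 15]): compare 73 with biggest([3, 89, 61, 71, 14, 15])
biggest([3, 89, 61, 71, 14, 15]): compare 3 with biggest([89, 61, 71, 14, 15])
biggest([89, 61, 71, 14, 15]): compare 89 with biggest([61, 71, 14, 15])
biggest([61, 71, 14, 15]): compare 61 with biggest([71, 14, 15])
biggest([71, 14, 15]): compare 71 with biggest([14, 15])
biggest([14, 15]): compare 14 with biggest([15])
biggest([15]) = 15  (base case)
Compare 14 with 15 -> 15
Compare 71 with 15 -> 71
Compare 61 with 71 -> 71
Compare 89 with 71 -> 89
Compare 3 with 89 -> 89
Compare 73 with 89 -> 89

89


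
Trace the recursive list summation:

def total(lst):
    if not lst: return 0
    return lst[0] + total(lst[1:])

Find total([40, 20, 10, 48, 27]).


total([40, 20, 10, 48, 27]) = 40 + total([20, 10, 48, 27])
total([20, 10, 48, 27]) = 20 + total([10, 48, 27])
total([10, 48, 27]) = 10 + total([48, 27])
total([48, 27]) = 48 + total([27])
total([27]) = 27 + total([])
total([]) = 0  (base case)
Total: 40 + 20 + 10 + 48 + 27 + 0 = 145

145


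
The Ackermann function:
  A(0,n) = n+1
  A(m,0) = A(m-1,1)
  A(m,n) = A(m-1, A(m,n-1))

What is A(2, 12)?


A(2, 12) = A(1, A(2, 11))
  A(2, 11) = A(1, A(2, 10))
    A(2, 10) = A(1, A(2, 9))
      A(2, 9) = A(1, A(2, 8))
        A(2, 8) = A(1, A(2, 7))
          A(2, 7) = A(1, A(2, 6))
          A(2, 6) = A(1, A(2, 5))
          A(2, 5) = A(1, A(2, 4))
          A(2, 4) = A(1, A(2, 3))
          A(2, 3) = A(1, A(2, 2))
          A(2, 2) = A(1, A(2, 1))
          A(2, 1) = A(1, A(2, 0))
          A(2, 0) = A(1, 1)
          A(1, 1) = A(0, A(1, 0))
          A(1, 0) = A(0, 1)
          A(0, 1) = 2
            = A(0, 2)
          A(0, 2) = 3
            = A(1, 3)
          A(1, 3) = A(0, A(1, 2))
          A(1, 2) = A(0, A(1, 1))
          A(1, 1) = A(0, A(1, 0))
          A(1, 0) = A(0, 1)
          A(0, 1) = 2
            = A(0, 2)
... (trace truncated)
Result: A(2, 12) = 27

27


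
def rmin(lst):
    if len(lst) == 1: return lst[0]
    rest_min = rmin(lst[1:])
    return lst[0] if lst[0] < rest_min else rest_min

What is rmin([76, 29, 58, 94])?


rmin([76, 29, 58, 94]): compare 76 with rmin([29, 58, 94])
rmin([29, 58, 94]): compare 29 with rmin([58, 94])
rmin([58, 94]): compare 58 with rmin([94])
rmin([94]) = 94  (base case)
Compare 58 with 94 -> 58
Compare 29 with 58 -> 29
Compare 76 with 29 -> 29

29


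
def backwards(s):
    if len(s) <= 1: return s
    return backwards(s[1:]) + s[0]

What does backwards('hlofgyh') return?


backwards('hlofgyh') = backwards('lofgyh') + 'h'
backwards('lofgyh') = backwards('ofgyh') + 'l'
backwards('ofgyh') = backwards('fgyh') + 'o'
backwards('fgyh') = backwards('gyh') + 'f'
backwards('gyh') = backwards('yh') + 'g'
backwards('yh') = backwards('h') + 'y'
backwards('h') = 'h'  (base case)
Concatenating: 'h' + 'y' + 'g' + 'f' + 'o' + 'l' + 'h' = 'hygfolh'

hygfolh


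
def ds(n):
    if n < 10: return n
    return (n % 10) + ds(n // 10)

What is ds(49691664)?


ds(49691664) = 4 + ds(4969166)
ds(4969166) = 6 + ds(496916)
ds(496916) = 6 + ds(49691)
ds(49691) = 1 + ds(4969)
ds(4969) = 9 + ds(496)
ds(496) = 6 + ds(49)
ds(49) = 9 + ds(4)
ds(4) = 4  (base case)
Total: 4 + 6 + 6 + 1 + 9 + 6 + 9 + 4 = 45

45


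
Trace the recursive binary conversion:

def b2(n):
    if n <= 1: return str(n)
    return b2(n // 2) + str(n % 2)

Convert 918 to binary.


b2(918) = b2(459) + '0'
b2(459) = b2(229) + '1'
b2(229) = b2(114) + '1'
b2(114) = b2(57) + '0'
b2(57) = b2(28) + '1'
b2(28) = b2(14) + '0'
b2(14) = b2(7) + '0'
b2(7) = b2(3) + '1'
b2(3) = b2(1) + '1'
b2(1) = '1'  (base case)
Concatenating: '1' + '1' + '1' + '0' + '0' + '1' + '0' + '1' + '1' + '0' = '1110010110'

1110010110


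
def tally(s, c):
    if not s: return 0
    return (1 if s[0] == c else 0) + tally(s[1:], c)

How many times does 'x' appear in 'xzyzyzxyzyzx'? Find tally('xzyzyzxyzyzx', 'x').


s[0]='x' == 'x' -> 1
s[0]='z' != 'x' -> 0
s[0]='y' != 'x' -> 0
s[0]='z' != 'x' -> 0
s[0]='y' != 'x' -> 0
s[0]='z' != 'x' -> 0
s[0]='x' == 'x' -> 1
s[0]='y' != 'x' -> 0
s[0]='z' != 'x' -> 0
s[0]='y' != 'x' -> 0
s[0]='z' != 'x' -> 0
s[0]='x' == 'x' -> 1
Sum: 1 + 0 + 0 + 0 + 0 + 0 + 1 + 0 + 0 + 0 + 0 + 1 = 3

3


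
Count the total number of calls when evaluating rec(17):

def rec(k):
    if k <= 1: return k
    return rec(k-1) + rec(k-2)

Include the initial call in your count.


Let C(n) = total calls for rec(n)
C(0) = 1, C(1) = 1
C(2) = 1 + C(1) + C(0) = 1 + 1 + 1 = 3
C(3) = 1 + C(2) + C(1) = 1 + 3 + 1 = 5
C(4) = 1 + C(3) + C(2) = 1 + 5 + 3 = 9
C(5) = 1 + C(4) + C(3) = 1 + 9 + 5 = 15
C(6) = 1 + C(5) + C(4) = 1 + 15 + 9 = 25
C(7) = 1 + C(6) + C(5) = 1 + 25 + 15 = 41
C(8) = 1 + C(7) + C(6) = 1 + 41 + 25 = 67
C(9) = 1 + C(8) + C(7) = 1 + 67 + 41 = 109
C(10) = 1 + C(9) + C(8) = 1 + 109 + 67 = 177
C(11) = 1 + C(10) + C(9) = 1 + 177 + 109 = 287
C(12) = 1 + C(11) + C(10) = 1 + 287 + 177 = 465
C(13) = 1 + C(12) + C(11) = 1 + 465 + 287 = 753
C(14) = 1 + C(13) + C(12) = 1 + 753 + 465 = 1219
C(15) = 1 + C(14) + C(13) = 1 + 1219 + 753 = 1973
C(16) = 1 + C(15) + C(14) = 1 + 1973 + 1219 = 3193
C(17) = 1 + C(16) + C(15) = 1 + 3193 + 1973 = 5167

5167


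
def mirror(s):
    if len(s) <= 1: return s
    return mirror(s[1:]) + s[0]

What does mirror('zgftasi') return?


mirror('zgftasi') = mirror('gftasi') + 'z'
mirror('gftasi') = mirror('ftasi') + 'g'
mirror('ftasi') = mirror('tasi') + 'f'
mirror('tasi') = mirror('asi') + 't'
mirror('asi') = mirror('si') + 'a'
mirror('si') = mirror('i') + 's'
mirror('i') = 'i'  (base case)
Concatenating: 'i' + 's' + 'a' + 't' + 'f' + 'g' + 'z' = 'isatfgz'

isatfgz


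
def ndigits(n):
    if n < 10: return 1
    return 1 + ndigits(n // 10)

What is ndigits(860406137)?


ndigits(860406137) = 1 + ndigits(86040613)
ndigits(86040613) = 1 + ndigits(8604061)
ndigits(8604061) = 1 + ndigits(860406)
ndigits(860406) = 1 + ndigits(86040)
ndigits(86040) = 1 + ndigits(8604)
ndigits(8604) = 1 + ndigits(860)
ndigits(860) = 1 + ndigits(86)
ndigits(86) = 1 + ndigits(8)
ndigits(8) = 1  (base case: 8 < 10)
Unwinding: 1 + 1 + 1 + 1 + 1 + 1 + 1 + 1 + 1 = 9

9


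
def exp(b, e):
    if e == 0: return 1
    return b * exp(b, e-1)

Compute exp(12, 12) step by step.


exp(12, 12)
= 12 * exp(12, 11)
= 12 * 12 * exp(12, 10)
= 12 * 12 * 12 * exp(12, 9)
= 12 * 12 * 12 * 12 * exp(12, 8)
= 12 * 12 * 12 * 12 * 12 * exp(12, 7)
= 12 * 12 * 12 * 12 * 12 * 12 * exp(12, 6)
= 12 * 12 * 12 * 12 * 12 * 12 * 12 * exp(12, 5)
= 12 * 12 * 12 * 12 * 12 * 12 * 12 * 12 * exp(12, 4)
= 12 * 12 * 12 * 12 * 12 * 12 * 12 * 12 * 12 * exp(12, 3)
= 12 * 12 * 12 * 12 * 12 * 12 * 12 * 12 * 12 * 12 * exp(12, 2)
= 12 * 12 * 12 * 12 * 12 * 12 * 12 * 12 * 12 * 12 * 12 * exp(12, 1)
= 12 * 12 * 12 * 12 * 12 * 12 * 12 * 12 * 12 * 12 * 12 * 12 * exp(12, 0)
= 12 * 12 * 12 * 12 * 12 * 12 * 12 * 12 * 12 * 12 * 12 * 12 * 1
= 8916100448256

8916100448256


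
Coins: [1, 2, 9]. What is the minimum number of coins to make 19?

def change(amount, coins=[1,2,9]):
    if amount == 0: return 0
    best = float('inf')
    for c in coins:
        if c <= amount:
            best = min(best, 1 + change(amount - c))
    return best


Building up with DP:
change(0) = 0
change(1) = min(1+change(0)=1+0=1) = 1
change(2) = min(1+change(1)=1+1=2, 1+change(0)=1+0=1) = 1
change(3) = min(1+change(2)=1+1=2, 1+change(1)=1+1=2) = 2
change(4) = min(1+change(3)=1+2=3, 1+change(2)=1+1=2) = 2
change(5) = min(1+change(4)=1+2=3, 1+change(3)=1+2=3) = 3
change(6) = min(1+change(5)=1+3=4, 1+change(4)=1+2=3) = 3
change(7) = min(1+change(6)=1+3=4, 1+change(5)=1+3=4) = 4
change(8) = min(1+change(7)=1+4=5, 1+change(6)=1+3=4) = 4
change(9) = min(1+change(8)=1+4=5, 1+change(7)=1+4=5, 1+change(0)=1+0=1) = 1
change(10) = min(1+change(9)=1+1=2, 1+change(8)=1+4=5, 1+change(1)=1+1=2) = 2
change(11) = min(1+change(10)=1+2=3, 1+change(9)=1+1=2, 1+change(2)=1+1=2) = 2
change(12) = min(1+change(11)=1+2=3, 1+change(10)=1+2=3, 1+change(3)=1+2=3) = 3
change(13) = min(1+change(12)=1+3=4, 1+change(11)=1+2=3, 1+change(4)=1+2=3) = 3
change(14) = min(1+change(13)=1+3=4, 1+change(12)=1+3=4, 1+change(5)=1+3=4) = 4
change(15) = min(1+change(14)=1+4=5, 1+change(13)=1+3=4, 1+change(6)=1+3=4) = 4
change(16) = min(1+change(15)=1+4=5, 1+change(14)=1+4=5, 1+change(7)=1+4=5) = 5
change(17) = min(1+change(16)=1+5=6, 1+change(15)=1+4=5, 1+change(8)=1+4=5) = 5
change(18) = min(1+change(17)=1+5=6, 1+change(16)=1+5=6, 1+change(9)=1+1=2) = 2
change(19) = min(1+change(18)=1+2=3, 1+change(17)=1+5=6, 1+change(10)=1+2=3) = 3

3


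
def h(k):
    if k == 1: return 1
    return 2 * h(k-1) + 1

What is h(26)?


h(26) = 2 * h(25) + 1
h(25) = 2 * h(24) + 1
h(24) = 2 * h(23) + 1
h(23) = 2 * h(22) + 1
h(22) = 2 * h(21) + 1
h(21) = 2 * h(20) + 1
h(20) = 2 * h(19) + 1
h(19) = 2 * h(18) + 1
h(18) = 2 * h(17) + 1
h(17) = 2 * h(16) + 1
h(16) = 2 * h(15) + 1
h(15) = 2 * h(14) + 1
h(14) = 2 * h(13) + 1
h(13) = 2 * h(12) + 1
h(12) = 2 * h(11) + 1
h(11) = 2 * h(10) + 1
h(10) = 2 * h(9) + 1
h(9) = 2 * h(8) + 1
h(8) = 2 * h(7) + 1
h(7) = 2 * h(6) + 1
h(6) = 2 * h(5) + 1
h(5) = 2 * h(4) + 1
h(4) = 2 * h(3) + 1
h(3) = 2 * h(2) + 1
h(2) = 2 * h(1) + 1
h(1) = 1  (base case)
h(2) = 2 * 1 + 1 = 3
h(3) = 2 * 3 + 1 = 7
h(4) = 2 * 7 + 1 = 15
h(5) = 2 * 15 + 1 = 31
h(6) = 2 * 31 + 1 = 63
h(7) = 2 * 63 + 1 = 127
h(8) = 2 * 127 + 1 = 255
h(9) = 2 * 255 + 1 = 511
h(10) = 2 * 511 + 1 = 1023
h(11) = 2 * 1023 + 1 = 2047
h(12) = 2 * 2047 + 1 = 4095
h(13) = 2 * 4095 + 1 = 8191
h(14) = 2 * 8191 + 1 = 16383
h(15) = 2 * 16383 + 1 = 32767
h(16) = 2 * 32767 + 1 = 65535
h(17) = 2 * 65535 + 1 = 131071
h(18) = 2 * 131071 + 1 = 262143
h(19) = 2 * 262143 + 1 = 524287
h(20) = 2 * 524287 + 1 = 1048575
h(21) = 2 * 1048575 + 1 = 2097151
h(22) = 2 * 2097151 + 1 = 4194303
h(23) = 2 * 4194303 + 1 = 8388607
h(24) = 2 * 8388607 + 1 = 16777215
h(25) = 2 * 16777215 + 1 = 33554431
h(26) = 2 * 33554431 + 1 = 67108863

67108863


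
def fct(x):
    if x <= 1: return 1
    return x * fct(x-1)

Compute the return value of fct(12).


fct(12)
= 12 * fct(11)
= 12 * 11 * fct(10)
= 12 * 11 * 10 * fct(9)
= 12 * 11 * 10 * 9 * fct(8)
= 12 * 11 * 10 * 9 * 8 * fct(7)
= 12 * 11 * 10 * 9 * 8 * 7 * fct(6)
= 12 * 11 * 10 * 9 * 8 * 7 * 6 * fct(5)
= 12 * 11 * 10 * 9 * 8 * 7 * 6 * 5 * fct(4)
= 12 * 11 * 10 * 9 * 8 * 7 * 6 * 5 * 4 * fct(3)
= 12 * 11 * 10 * 9 * 8 * 7 * 6 * 5 * 4 * 3 * fct(2)
= 12 * 11 * 10 * 9 * 8 * 7 * 6 * 5 * 4 * 3 * 2 * fct(1)
= 12 * 11 * 10 * 9 * 8 * 7 * 6 * 5 * 4 * 3 * 2 * 1
= 479001600

479001600


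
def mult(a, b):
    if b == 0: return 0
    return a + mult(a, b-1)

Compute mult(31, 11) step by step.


mult(31, 11) = 31 + mult(31, 10)
mult(31, 10) = 31 + mult(31, 9)
mult(31, 9) = 31 + mult(31, 8)
mult(31, 8) = 31 + mult(31, 7)
mult(31, 7) = 31 + mult(31, 6)
mult(31, 6) = 31 + mult(31, 5)
mult(31, 5) = 31 + mult(31, 4)
mult(31, 4) = 31 + mult(31, 3)
mult(31, 3) = 31 + mult(31, 2)
mult(31, 2) = 31 + mult(31, 1)
mult(31, 1) = 31 + mult(31, 0)
mult(31, 0) = 0  (base case)
Total: 31 + 31 + 31 + 31 + 31 + 31 + 31 + 31 + 31 + 31 + 31 + 0 = 341

341


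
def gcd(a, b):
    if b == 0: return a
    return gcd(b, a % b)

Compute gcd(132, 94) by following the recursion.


gcd(132, 94) = gcd(94, 38)
gcd(94, 38) = gcd(38, 18)
gcd(38, 18) = gcd(18, 2)
gcd(18, 2) = gcd(2, 0)
gcd(2, 0) = 2  (base case)

2


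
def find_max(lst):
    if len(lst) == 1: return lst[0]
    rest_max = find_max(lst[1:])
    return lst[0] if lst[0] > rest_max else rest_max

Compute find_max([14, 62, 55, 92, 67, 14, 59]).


find_max([14, 62, 55, 92, 67, 14, 59]): compare 14 with find_max([62, 55, 92, 67, 14, 59])
find_max([62, 55, 92, 67, 14, 59]): compare 62 with find_max([55, 92, 67, 14, 59])
find_max([55, 92, 67, 14, 59]): compare 55 with find_max([92, 67, 14, 59])
find_max([92, 67, 14, 59]): compare 92 with find_max([67, 14, 59])
find_max([67, 14, 59]): compare 67 with find_max([14, 59])
find_max([14, 59]): compare 14 with find_max([59])
find_max([59]) = 59  (base case)
Compare 14 with 59 -> 59
Compare 67 with 59 -> 67
Compare 92 with 67 -> 92
Compare 55 with 92 -> 92
Compare 62 with 92 -> 92
Compare 14 with 92 -> 92

92


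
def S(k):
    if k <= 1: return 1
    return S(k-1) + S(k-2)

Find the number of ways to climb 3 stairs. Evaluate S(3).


Building up from base cases:
S(0) = 1
S(1) = 1
S(2) = S(1) + S(0) = 1 + 1 = 2
S(3) = S(2) + S(1) = 2 + 1 = 3

3


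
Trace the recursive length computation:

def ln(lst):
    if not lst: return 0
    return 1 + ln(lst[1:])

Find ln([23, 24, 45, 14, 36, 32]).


ln([23, 24, 45, 14, 36, 32]) = 1 + ln([24, 45, 14, 36, 32])
ln([24, 45, 14, 36, 32]) = 1 + ln([45, 14, 36, 32])
ln([45, 14, 36, 32]) = 1 + ln([14, 36, 32])
ln([14, 36, 32]) = 1 + ln([36, 32])
ln([36, 32]) = 1 + ln([32])
ln([32]) = 1 + ln([])
ln([]) = 0  (base case)
Unwinding: 1 + 1 + 1 + 1 + 1 + 1 + 0 = 6

6


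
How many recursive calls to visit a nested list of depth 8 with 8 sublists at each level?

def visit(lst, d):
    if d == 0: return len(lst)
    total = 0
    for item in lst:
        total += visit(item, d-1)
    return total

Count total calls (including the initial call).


At depth 0 (root): 1 call
At depth 1: each of 1 parents calls visit on 8 children = 8 calls
At depth 2: each of 8 parents calls visit on 8 children = 64 calls
At depth 3: each of 64 parents calls visit on 8 children = 512 calls
At depth 4: each of 512 parents calls visit on 8 children = 4096 calls
At depth 5: each of 4096 parents calls visit on 8 children = 32768 calls
At depth 6: each of 32768 parents calls visit on 8 children = 262144 calls
At depth 7: each of 262144 parents calls visit on 8 children = 2097152 calls
At depth 8: each of 2097152 parents calls visit on 8 children = 16777216 calls
Total: 1 + 8 + 64 + 512 + 4096 + 32768 + 262144 + 2097152 + 16777216 = 19173961

19173961


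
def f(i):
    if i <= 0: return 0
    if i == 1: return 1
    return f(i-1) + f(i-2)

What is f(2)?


Computing f(2) bottom-up:
f(0) = 0
f(1) = 1
f(2) = f(1) + f(0) = 1 + 0 = 1

1


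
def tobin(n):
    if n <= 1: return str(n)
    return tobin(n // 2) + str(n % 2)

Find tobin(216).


tobin(216) = tobin(108) + '0'
tobin(108) = tobin(54) + '0'
tobin(54) = tobin(27) + '0'
tobin(27) = tobin(13) + '1'
tobin(13) = tobin(6) + '1'
tobin(6) = tobin(3) + '0'
tobin(3) = tobin(1) + '1'
tobin(1) = '1'  (base case)
Concatenating: '1' + '1' + '0' + '1' + '1' + '0' + '0' + '0' = '11011000'

11011000


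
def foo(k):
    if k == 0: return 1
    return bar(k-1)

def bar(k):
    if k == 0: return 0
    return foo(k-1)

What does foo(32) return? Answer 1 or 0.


foo(32) = bar(31)
bar(31) = foo(30)
foo(30) = bar(29)
bar(29) = foo(28)
foo(28) = bar(27)
bar(27) = foo(26)
foo(26) = bar(25)
bar(25) = foo(24)
foo(24) = bar(23)
bar(23) = foo(22)
foo(22) = bar(21)
bar(21) = foo(20)
foo(20) = bar(19)
bar(19) = foo(18)
foo(18) = bar(17)
bar(17) = foo(16)
foo(16) = bar(15)
bar(15) = foo(14)
foo(14) = bar(13)
bar(13) = foo(12)
foo(12) = bar(11)
bar(11) = foo(10)
foo(10) = bar(9)
bar(9) = foo(8)
foo(8) = bar(7)
bar(7) = foo(6)
foo(6) = bar(5)
bar(5) = foo(4)
foo(4) = bar(3)
bar(3) = foo(2)
foo(2) = bar(1)
bar(1) = foo(0)
foo(0) = 1  (base case)
Result: 1

1


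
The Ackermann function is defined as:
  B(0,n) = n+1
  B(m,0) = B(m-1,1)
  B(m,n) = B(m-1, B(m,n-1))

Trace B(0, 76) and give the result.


B(0, 76) = 77
Result: B(0, 76) = 77

77


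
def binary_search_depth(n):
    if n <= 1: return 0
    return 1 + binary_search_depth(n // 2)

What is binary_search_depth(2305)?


2305 / 2 = 1152
1152 / 2 = 576
576 / 2 = 288
288 / 2 = 144
144 / 2 = 72
72 / 2 = 36
36 / 2 = 18
18 / 2 = 9
9 / 2 = 4
4 / 2 = 2
2 / 2 = 1
Reached 1 after 11 halvings

11


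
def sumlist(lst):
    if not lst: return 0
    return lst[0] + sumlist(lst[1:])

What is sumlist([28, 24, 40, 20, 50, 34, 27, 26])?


sumlist([28, 24, 40, 20, 50, 34, 27, 26]) = 28 + sumlist([24, 40, 20, 50, 34, 27, 26])
sumlist([24, 40, 20, 50, 34, 27, 26]) = 24 + sumlist([40, 20, 50, 34, 27, 26])
sumlist([40, 20, 50, 34, 27, 26]) = 40 + sumlist([20, 50, 34, 27, 26])
sumlist([20, 50, 34, 27, 26]) = 20 + sumlist([50, 34, 27, 26])
sumlist([50, 34, 27, 26]) = 50 + sumlist([34, 27, 26])
sumlist([34, 27, 26]) = 34 + sumlist([27, 26])
sumlist([27, 26]) = 27 + sumlist([26])
sumlist([26]) = 26 + sumlist([])
sumlist([]) = 0  (base case)
Total: 28 + 24 + 40 + 20 + 50 + 34 + 27 + 26 + 0 = 249

249


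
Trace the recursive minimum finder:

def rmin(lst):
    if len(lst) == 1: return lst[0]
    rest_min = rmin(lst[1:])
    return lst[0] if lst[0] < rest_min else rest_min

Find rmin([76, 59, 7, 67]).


rmin([76, 59, 7, 67]): compare 76 with rmin([59, 7, 67])
rmin([59, 7, 67]): compare 59 with rmin([7, 67])
rmin([7, 67]): compare 7 with rmin([67])
rmin([67]) = 67  (base case)
Compare 7 with 67 -> 7
Compare 59 with 7 -> 7
Compare 76 with 7 -> 7

7


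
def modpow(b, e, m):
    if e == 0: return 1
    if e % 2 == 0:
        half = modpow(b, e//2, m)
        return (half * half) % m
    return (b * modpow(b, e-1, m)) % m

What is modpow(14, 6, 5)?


modpow(14, 6, 5): e is even, compute modpow(14, 3, 5)
  modpow(14, 3, 5): e is odd, compute modpow(14, 2, 5)
    modpow(14, 2, 5): e is even, compute modpow(14, 1, 5)
      modpow(14, 1, 5): e is odd, compute modpow(14, 0, 5)
        modpow(14, 0, 5) = 1
      (14 * 1) % 5 = 4
    half=4, (4*4) % 5 = 1
  (14 * 1) % 5 = 4
half=4, (4*4) % 5 = 1

1


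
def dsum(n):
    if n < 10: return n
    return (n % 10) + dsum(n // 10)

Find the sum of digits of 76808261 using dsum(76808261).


dsum(76808261) = 1 + dsum(7680826)
dsum(7680826) = 6 + dsum(768082)
dsum(768082) = 2 + dsum(76808)
dsum(76808) = 8 + dsum(7680)
dsum(7680) = 0 + dsum(768)
dsum(768) = 8 + dsum(76)
dsum(76) = 6 + dsum(7)
dsum(7) = 7  (base case)
Total: 1 + 6 + 2 + 8 + 0 + 8 + 6 + 7 = 38

38


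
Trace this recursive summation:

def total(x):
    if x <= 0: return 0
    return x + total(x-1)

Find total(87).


total(87)
= 87 + 86 + 85 + 84 + 83 + 82 + 81 + 80 + 79 + 78 + 77 + 76 + 75 + 74 + 73 + 72 + 71 + 70 + 69 + 68 + 67 + 66 + 65 + 64 + 63 + 62 + 61 + 60 + 59 + 58 + 57 + 56 + 55 + 54 + 53 + 52 + 51 + 50 + 49 + 48 + 47 + 46 + 45 + 44 + 43 + 42 + 41 + 40 + 39 + 38 + 37 + 36 + 35 + 34 + 33 + 32 + 31 + 30 + 29 + 28 + 27 + 26 + 25 + 24 + 23 + 22 + 21 + 20 + 19 + 18 + 17 + 16 + 15 + 14 + 13 + 12 + 11 + 10 + 9 + 8 + 7 + 6 + 5 + 4 + 3 + 2 + 1 + total(0)
= 87 + 86 + 85 + 84 + 83 + 82 + 81 + 80 + 79 + 78 + 77 + 76 + 75 + 74 + 73 + 72 + 71 + 70 + 69 + 68 + 67 + 66 + 65 + 64 + 63 + 62 + 61 + 60 + 59 + 58 + 57 + 56 + 55 + 54 + 53 + 52 + 51 + 50 + 49 + 48 + 47 + 46 + 45 + 44 + 43 + 42 + 41 + 40 + 39 + 38 + 37 + 36 + 35 + 34 + 33 + 32 + 31 + 30 + 29 + 28 + 27 + 26 + 25 + 24 + 23 + 22 + 21 + 20 + 19 + 18 + 17 + 16 + 15 + 14 + 13 + 12 + 11 + 10 + 9 + 8 + 7 + 6 + 5 + 4 + 3 + 2 + 1 + 0
= 3828

3828


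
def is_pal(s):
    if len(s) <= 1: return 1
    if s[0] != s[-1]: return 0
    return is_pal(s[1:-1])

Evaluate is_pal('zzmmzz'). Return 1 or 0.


is_pal('zzmmzz'): s[0]='z' == s[-1]='z' -> check is_pal('zmmz')
is_pal('zmmz'): s[0]='z' == s[-1]='z' -> check is_pal('mm')
is_pal('mm'): s[0]='m' == s[-1]='m' -> check is_pal('')
is_pal(''): len <= 1 -> return 1  (base case)
Result: 1 (palindrome)

1


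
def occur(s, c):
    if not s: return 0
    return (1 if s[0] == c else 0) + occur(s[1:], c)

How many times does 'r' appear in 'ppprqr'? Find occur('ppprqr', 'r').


s[0]='p' != 'r' -> 0
s[0]='p' != 'r' -> 0
s[0]='p' != 'r' -> 0
s[0]='r' == 'r' -> 1
s[0]='q' != 'r' -> 0
s[0]='r' == 'r' -> 1
Sum: 0 + 0 + 0 + 1 + 0 + 1 = 2

2


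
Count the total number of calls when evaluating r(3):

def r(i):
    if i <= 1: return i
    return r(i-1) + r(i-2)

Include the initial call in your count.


Let C(n) = total calls for r(n)
C(0) = 1, C(1) = 1
C(2) = 1 + C(1) + C(0) = 1 + 1 + 1 = 3
C(3) = 1 + C(2) + C(1) = 1 + 3 + 1 = 5

5


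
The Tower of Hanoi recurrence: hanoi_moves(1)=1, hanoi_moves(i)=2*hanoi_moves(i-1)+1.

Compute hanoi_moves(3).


hanoi_moves(3) = 2 * hanoi_moves(2) + 1
hanoi_moves(2) = 2 * hanoi_moves(1) + 1
hanoi_moves(1) = 1  (base case)
hanoi_moves(2) = 2 * 1 + 1 = 3
hanoi_moves(3) = 2 * 3 + 1 = 7

7


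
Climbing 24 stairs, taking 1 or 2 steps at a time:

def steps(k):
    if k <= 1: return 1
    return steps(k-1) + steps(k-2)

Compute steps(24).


Building up from base cases:
steps(0) = 1
steps(1) = 1
steps(2) = steps(1) + steps(0) = 1 + 1 = 2
steps(3) = steps(2) + steps(1) = 2 + 1 = 3
steps(4) = steps(3) + steps(2) = 3 + 2 = 5
steps(5) = steps(4) + steps(3) = 5 + 3 = 8
steps(6) = steps(5) + steps(4) = 8 + 5 = 13
steps(7) = steps(6) + steps(5) = 13 + 8 = 21
steps(8) = steps(7) + steps(6) = 21 + 13 = 34
steps(9) = steps(8) + steps(7) = 34 + 21 = 55
steps(10) = steps(9) + steps(8) = 55 + 34 = 89
steps(11) = steps(10) + steps(9) = 89 + 55 = 144
steps(12) = steps(11) + steps(10) = 144 + 89 = 233
steps(13) = steps(12) + steps(11) = 233 + 144 = 377
steps(14) = steps(13) + steps(12) = 377 + 233 = 610
steps(15) = steps(14) + steps(13) = 610 + 377 = 987
steps(16) = steps(15) + steps(14) = 987 + 610 = 1597
steps(17) = steps(16) + steps(15) = 1597 + 987 = 2584
steps(18) = steps(17) + steps(16) = 2584 + 1597 = 4181
steps(19) = steps(18) + steps(17) = 4181 + 2584 = 6765
steps(20) = steps(19) + steps(18) = 6765 + 4181 = 10946
steps(21) = steps(20) + steps(19) = 10946 + 6765 = 17711
steps(22) = steps(21) + steps(20) = 17711 + 10946 = 28657
steps(23) = steps(22) + steps(21) = 28657 + 17711 = 46368
steps(24) = steps(23) + steps(22) = 46368 + 28657 = 75025

75025


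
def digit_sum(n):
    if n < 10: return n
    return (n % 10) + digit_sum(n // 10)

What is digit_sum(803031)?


digit_sum(803031) = 1 + digit_sum(80303)
digit_sum(80303) = 3 + digit_sum(8030)
digit_sum(8030) = 0 + digit_sum(803)
digit_sum(803) = 3 + digit_sum(80)
digit_sum(80) = 0 + digit_sum(8)
digit_sum(8) = 8  (base case)
Total: 1 + 3 + 0 + 3 + 0 + 8 = 15

15


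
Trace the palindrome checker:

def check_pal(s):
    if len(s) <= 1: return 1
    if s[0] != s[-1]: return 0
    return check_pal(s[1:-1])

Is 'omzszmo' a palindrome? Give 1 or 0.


check_pal('omzszmo'): s[0]='o' == s[-1]='o' -> check check_pal('mzszm')
check_pal('mzszm'): s[0]='m' == s[-1]='m' -> check check_pal('zsz')
check_pal('zsz'): s[0]='z' == s[-1]='z' -> check check_pal('s')
check_pal('s'): len <= 1 -> return 1  (base case)
Result: 1 (palindrome)

1


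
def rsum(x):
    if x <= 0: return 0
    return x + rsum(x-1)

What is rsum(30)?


rsum(30)
= 30 + 29 + 28 + 27 + 26 + 25 + 24 + 23 + 22 + 21 + 20 + 19 + 18 + 17 + 16 + 15 + 14 + 13 + 12 + 11 + 10 + 9 + 8 + 7 + 6 + 5 + 4 + 3 + 2 + 1 + rsum(0)
= 30 + 29 + 28 + 27 + 26 + 25 + 24 + 23 + 22 + 21 + 20 + 19 + 18 + 17 + 16 + 15 + 14 + 13 + 12 + 11 + 10 + 9 + 8 + 7 + 6 + 5 + 4 + 3 + 2 + 1 + 0
= 465

465


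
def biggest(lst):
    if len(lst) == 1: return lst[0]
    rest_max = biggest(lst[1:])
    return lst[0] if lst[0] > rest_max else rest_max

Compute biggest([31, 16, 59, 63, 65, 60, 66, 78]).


biggest([31, 16, 59, 63, 65, 60, 66, 78]): compare 31 with biggest([16, 59, 63, 65, 60, 66, 78])
biggest([16, 59, 63, 65, 60, 66, 78]): compare 16 with biggest([59, 63, 65, 60, 66, 78])
biggest([59, 63, 65, 60, 66, 78]): compare 59 with biggest([63, 65, 60, 66, 78])
biggest([63, 65, 60, 66, 78]): compare 63 with biggest([65, 60, 66, 78])
biggest([65, 60, 66, 78]): compare 65 with biggest([60, 66, 78])
biggest([60, 66, 78]): compare 60 with biggest([66, 78])
biggest([66, 78]): compare 66 with biggest([78])
biggest([78]) = 78  (base case)
Compare 66 with 78 -> 78
Compare 60 with 78 -> 78
Compare 65 with 78 -> 78
Compare 63 with 78 -> 78
Compare 59 with 78 -> 78
Compare 16 with 78 -> 78
Compare 31 with 78 -> 78

78


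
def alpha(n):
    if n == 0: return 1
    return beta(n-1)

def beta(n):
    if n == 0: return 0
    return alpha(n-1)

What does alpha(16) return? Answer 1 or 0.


alpha(16) = beta(15)
beta(15) = alpha(14)
alpha(14) = beta(13)
beta(13) = alpha(12)
alpha(12) = beta(11)
beta(11) = alpha(10)
alpha(10) = beta(9)
beta(9) = alpha(8)
alpha(8) = beta(7)
beta(7) = alpha(6)
alpha(6) = beta(5)
beta(5) = alpha(4)
alpha(4) = beta(3)
beta(3) = alpha(2)
alpha(2) = beta(1)
beta(1) = alpha(0)
alpha(0) = 1  (base case)
Result: 1

1


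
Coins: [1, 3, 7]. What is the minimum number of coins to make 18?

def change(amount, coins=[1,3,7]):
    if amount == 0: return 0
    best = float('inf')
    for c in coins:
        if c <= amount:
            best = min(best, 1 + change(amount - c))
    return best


Building up with DP:
change(0) = 0
change(1) = min(1+change(0)=1+0=1) = 1
change(2) = min(1+change(1)=1+1=2) = 2
change(3) = min(1+change(2)=1+2=3, 1+change(0)=1+0=1) = 1
change(4) = min(1+change(3)=1+1=2, 1+change(1)=1+1=2) = 2
change(5) = min(1+change(4)=1+2=3, 1+change(2)=1+2=3) = 3
change(6) = min(1+change(5)=1+3=4, 1+change(3)=1+1=2) = 2
change(7) = min(1+change(6)=1+2=3, 1+change(4)=1+2=3, 1+change(0)=1+0=1) = 1
change(8) = min(1+change(7)=1+1=2, 1+change(5)=1+3=4, 1+change(1)=1+1=2) = 2
change(9) = min(1+change(8)=1+2=3, 1+change(6)=1+2=3, 1+change(2)=1+2=3) = 3
change(10) = min(1+change(9)=1+3=4, 1+change(7)=1+1=2, 1+change(3)=1+1=2) = 2
change(11) = min(1+change(10)=1+2=3, 1+change(8)=1+2=3, 1+change(4)=1+2=3) = 3
change(12) = min(1+change(11)=1+3=4, 1+change(9)=1+3=4, 1+change(5)=1+3=4) = 4
change(13) = min(1+change(12)=1+4=5, 1+change(10)=1+2=3, 1+change(6)=1+2=3) = 3
change(14) = min(1+change(13)=1+3=4, 1+change(11)=1+3=4, 1+change(7)=1+1=2) = 2
change(15) = min(1+change(14)=1+2=3, 1+change(12)=1+4=5, 1+change(8)=1+2=3) = 3
change(16) = min(1+change(15)=1+3=4, 1+change(13)=1+3=4, 1+change(9)=1+3=4) = 4
change(17) = min(1+change(16)=1+4=5, 1+change(14)=1+2=3, 1+change(10)=1+2=3) = 3
change(18) = min(1+change(17)=1+3=4, 1+change(15)=1+3=4, 1+change(11)=1+3=4) = 4

4


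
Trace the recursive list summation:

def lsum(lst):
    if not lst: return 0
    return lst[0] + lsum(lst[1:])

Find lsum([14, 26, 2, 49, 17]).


lsum([14, 26, 2, 49, 17]) = 14 + lsum([26, 2, 49, 17])
lsum([26, 2, 49, 17]) = 26 + lsum([2, 49, 17])
lsum([2, 49, 17]) = 2 + lsum([49, 17])
lsum([49, 17]) = 49 + lsum([17])
lsum([17]) = 17 + lsum([])
lsum([]) = 0  (base case)
Total: 14 + 26 + 2 + 49 + 17 + 0 = 108

108


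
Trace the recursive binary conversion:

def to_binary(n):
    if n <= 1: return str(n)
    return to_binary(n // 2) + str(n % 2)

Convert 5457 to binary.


to_binary(5457) = to_binary(2728) + '1'
to_binary(2728) = to_binary(1364) + '0'
to_binary(1364) = to_binary(682) + '0'
to_binary(682) = to_binary(341) + '0'
to_binary(341) = to_binary(170) + '1'
to_binary(170) = to_binary(85) + '0'
to_binary(85) = to_binary(42) + '1'
to_binary(42) = to_binary(21) + '0'
to_binary(21) = to_binary(10) + '1'
to_binary(10) = to_binary(5) + '0'
to_binary(5) = to_binary(2) + '1'
to_binary(2) = to_binary(1) + '0'
to_binary(1) = '1'  (base case)
Concatenating: '1' + '0' + '1' + '0' + '1' + '0' + '1' + '0' + '1' + '0' + '0' + '0' + '1' = '1010101010001'

1010101010001


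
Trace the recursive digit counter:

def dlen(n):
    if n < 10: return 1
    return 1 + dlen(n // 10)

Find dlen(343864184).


dlen(343864184) = 1 + dlen(34386418)
dlen(34386418) = 1 + dlen(3438641)
dlen(3438641) = 1 + dlen(343864)
dlen(343864) = 1 + dlen(34386)
dlen(34386) = 1 + dlen(3438)
dlen(3438) = 1 + dlen(343)
dlen(343) = 1 + dlen(34)
dlen(34) = 1 + dlen(3)
dlen(3) = 1  (base case: 3 < 10)
Unwinding: 1 + 1 + 1 + 1 + 1 + 1 + 1 + 1 + 1 = 9

9


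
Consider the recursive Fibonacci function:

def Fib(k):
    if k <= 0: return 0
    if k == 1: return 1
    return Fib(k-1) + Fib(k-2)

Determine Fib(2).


Computing Fib(2) bottom-up:
Fib(0) = 0
Fib(1) = 1
Fib(2) = Fib(1) + Fib(0) = 1 + 0 = 1

1


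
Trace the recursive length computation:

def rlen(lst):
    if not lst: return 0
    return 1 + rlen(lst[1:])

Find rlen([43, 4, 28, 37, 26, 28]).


rlen([43, 4, 28, 37, 26, 28]) = 1 + rlen([4, 28, 37, 26, 28])
rlen([4, 28, 37, 26, 28]) = 1 + rlen([28, 37, 26, 28])
rlen([28, 37, 26, 28]) = 1 + rlen([37, 26, 28])
rlen([37, 26, 28]) = 1 + rlen([26, 28])
rlen([26, 28]) = 1 + rlen([28])
rlen([28]) = 1 + rlen([])
rlen([]) = 0  (base case)
Unwinding: 1 + 1 + 1 + 1 + 1 + 1 + 0 = 6

6


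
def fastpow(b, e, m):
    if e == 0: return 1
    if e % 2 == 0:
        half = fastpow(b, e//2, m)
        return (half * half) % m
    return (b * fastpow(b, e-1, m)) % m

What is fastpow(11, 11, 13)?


fastpow(11, 11, 13): e is odd, compute fastpow(11, 10, 13)
  fastpow(11, 10, 13): e is even, compute fastpow(11, 5, 13)
    fastpow(11, 5, 13): e is odd, compute fastpow(11, 4, 13)
      fastpow(11, 4, 13): e is even, compute fastpow(11, 2, 13)
        fastpow(11, 2, 13): e is even, compute fastpow(11, 1, 13)
          fastpow(11, 1, 13): e is odd, compute fastpow(11, 0, 13)
          fastpow(11, 0, 13) = 1
          (11 * 1) % 13 = 11
        half=11, (11*11) % 13 = 4
      half=4, (4*4) % 13 = 3
    (11 * 3) % 13 = 7
  half=7, (7*7) % 13 = 10
(11 * 10) % 13 = 6

6


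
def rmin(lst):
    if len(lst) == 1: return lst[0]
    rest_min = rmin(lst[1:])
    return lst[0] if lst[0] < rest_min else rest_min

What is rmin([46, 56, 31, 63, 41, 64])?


rmin([46, 56, 31, 63, 41, 64]): compare 46 with rmin([56, 31, 63, 41, 64])
rmin([56, 31, 63, 41, 64]): compare 56 with rmin([31, 63, 41, 64])
rmin([31, 63, 41, 64]): compare 31 with rmin([63, 41, 64])
rmin([63, 41, 64]): compare 63 with rmin([41, 64])
rmin([41, 64]): compare 41 with rmin([64])
rmin([64]) = 64  (base case)
Compare 41 with 64 -> 41
Compare 63 with 41 -> 41
Compare 31 with 41 -> 31
Compare 56 with 31 -> 31
Compare 46 with 31 -> 31

31


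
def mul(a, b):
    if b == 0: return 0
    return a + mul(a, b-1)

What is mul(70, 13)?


mul(70, 13) = 70 + mul(70, 12)
mul(70, 12) = 70 + mul(70, 11)
mul(70, 11) = 70 + mul(70, 10)
mul(70, 10) = 70 + mul(70, 9)
mul(70, 9) = 70 + mul(70, 8)
mul(70, 8) = 70 + mul(70, 7)
mul(70, 7) = 70 + mul(70, 6)
mul(70, 6) = 70 + mul(70, 5)
mul(70, 5) = 70 + mul(70, 4)
mul(70, 4) = 70 + mul(70, 3)
mul(70, 3) = 70 + mul(70, 2)
mul(70, 2) = 70 + mul(70, 1)
mul(70, 1) = 70 + mul(70, 0)
mul(70, 0) = 0  (base case)
Total: 70 + 70 + 70 + 70 + 70 + 70 + 70 + 70 + 70 + 70 + 70 + 70 + 70 + 0 = 910

910


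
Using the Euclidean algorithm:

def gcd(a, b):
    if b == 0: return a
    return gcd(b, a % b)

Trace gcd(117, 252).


gcd(117, 252) = gcd(252, 117)
gcd(252, 117) = gcd(117, 18)
gcd(117, 18) = gcd(18, 9)
gcd(18, 9) = gcd(9, 0)
gcd(9, 0) = 9  (base case)

9


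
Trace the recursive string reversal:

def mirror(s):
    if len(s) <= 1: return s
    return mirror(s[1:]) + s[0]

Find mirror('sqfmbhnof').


mirror('sqfmbhnof') = mirror('qfmbhnof') + 's'
mirror('qfmbhnof') = mirror('fmbhnof') + 'q'
mirror('fmbhnof') = mirror('mbhnof') + 'f'
mirror('mbhnof') = mirror('bhnof') + 'm'
mirror('bhnof') = mirror('hnof') + 'b'
mirror('hnof') = mirror('nof') + 'h'
mirror('nof') = mirror('of') + 'n'
mirror('of') = mirror('f') + 'o'
mirror('f') = 'f'  (base case)
Concatenating: 'f' + 'o' + 'n' + 'h' + 'b' + 'm' + 'f' + 'q' + 's' = 'fonhbmfqs'

fonhbmfqs


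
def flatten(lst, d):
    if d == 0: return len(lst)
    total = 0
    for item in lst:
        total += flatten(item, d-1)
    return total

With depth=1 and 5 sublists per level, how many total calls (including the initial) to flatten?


At depth 0 (root): 1 call
At depth 1: each of 1 parents calls flatten on 5 children = 5 calls
Total: 1 + 5 = 6

6


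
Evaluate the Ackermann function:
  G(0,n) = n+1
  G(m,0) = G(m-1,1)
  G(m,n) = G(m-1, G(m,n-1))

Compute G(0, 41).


G(0, 41) = 42
Result: G(0, 41) = 42

42


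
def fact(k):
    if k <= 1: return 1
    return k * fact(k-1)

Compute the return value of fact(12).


fact(12)
= 12 * fact(11)
= 12 * 11 * fact(10)
= 12 * 11 * 10 * fact(9)
= 12 * 11 * 10 * 9 * fact(8)
= 12 * 11 * 10 * 9 * 8 * fact(7)
= 12 * 11 * 10 * 9 * 8 * 7 * fact(6)
= 12 * 11 * 10 * 9 * 8 * 7 * 6 * fact(5)
= 12 * 11 * 10 * 9 * 8 * 7 * 6 * 5 * fact(4)
= 12 * 11 * 10 * 9 * 8 * 7 * 6 * 5 * 4 * fact(3)
= 12 * 11 * 10 * 9 * 8 * 7 * 6 * 5 * 4 * 3 * fact(2)
= 12 * 11 * 10 * 9 * 8 * 7 * 6 * 5 * 4 * 3 * 2 * fact(1)
= 12 * 11 * 10 * 9 * 8 * 7 * 6 * 5 * 4 * 3 * 2 * 1
= 479001600

479001600
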